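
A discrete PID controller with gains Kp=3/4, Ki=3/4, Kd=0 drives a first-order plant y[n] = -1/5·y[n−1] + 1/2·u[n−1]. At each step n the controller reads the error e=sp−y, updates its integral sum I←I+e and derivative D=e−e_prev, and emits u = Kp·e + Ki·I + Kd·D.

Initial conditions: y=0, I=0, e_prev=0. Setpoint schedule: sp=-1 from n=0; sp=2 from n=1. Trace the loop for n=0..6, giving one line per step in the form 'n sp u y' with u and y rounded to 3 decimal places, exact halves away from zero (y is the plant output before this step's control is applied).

(exact arithmetic carried between steps; '≈' marks a value shown rounded to 6 d.p. or computed from one; I and e_prev carry over from the previous line; the table rounds u and y to 3 d.p., halves away from zero)
n=0: y=0, sp=-1, e=sp−y=-1; I=-1, D=e−e_prev=-1; u=3/4·(-1)+3/4·(-1)+0·(-1)=-1.5; next y=-1/5·0+1/2·(-1.5)=-0.75
n=1: y=-0.75, sp=2, e=sp−y=2.75; I=1.75, D=e−e_prev=3.75; u=3/4·2.75+3/4·1.75+0·3.75=3.375; next y=-1/5·(-0.75)+1/2·3.375=1.8375
n=2: y=1.8375, sp=2, e=sp−y=0.1625; I=1.9125, D=e−e_prev=-2.5875; u=3/4·0.1625+3/4·1.9125+0·(-2.5875)=1.55625; next y=-1/5·1.8375+1/2·1.55625=0.410625
n=3: y=0.410625, sp=2, e=sp−y=1.589375; I=3.501875, D=e−e_prev=1.426875; u=3/4·1.589375+3/4·3.501875+0·1.426875≈3.818438; next y=-1/5·0.410625+1/2·3.818438≈1.827094
n=4: y≈1.827094, sp=2, e=sp−y≈0.172906; I≈3.674781, D=e−e_prev≈-1.416469; u=3/4·0.172906+3/4·3.674781+0·(-1.416469)≈2.885766; next y=-1/5·1.827094+1/2·2.885766≈1.077464
n=5: y≈1.077464, sp=2, e=sp−y≈0.922536; I≈4.597317, D=e−e_prev≈0.749630; u=3/4·0.922536+3/4·4.597317+0·0.749630≈4.139890; next y=-1/5·1.077464+1/2·4.139890≈1.854452
n=6: y≈1.854452, sp=2, e=sp−y≈0.145548; I≈4.742865, D=e−e_prev≈-0.776988; u=3/4·0.145548+3/4·4.742865+0·(-0.776988)≈3.666310; next y=-1/5·1.854452+1/2·3.666310≈1.462264

0 -1 -1.500 0.000
1 2 3.375 -0.750
2 2 1.556 1.838
3 2 3.818 0.411
4 2 2.886 1.827
5 2 4.140 1.077
6 2 3.666 1.854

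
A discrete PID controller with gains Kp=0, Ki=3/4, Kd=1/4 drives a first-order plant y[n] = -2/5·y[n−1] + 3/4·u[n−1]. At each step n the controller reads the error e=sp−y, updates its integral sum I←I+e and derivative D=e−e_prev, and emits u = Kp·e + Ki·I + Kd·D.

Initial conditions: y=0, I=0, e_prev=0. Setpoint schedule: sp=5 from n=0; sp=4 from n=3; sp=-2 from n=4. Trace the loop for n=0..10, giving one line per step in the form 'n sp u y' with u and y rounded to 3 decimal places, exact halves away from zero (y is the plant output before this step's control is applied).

0 5 5.000 0.000
1 5 3.750 3.750
2 5 8.063 1.313
3 4 5.009 5.522
4 -2 3.144 1.548
5 -2 0.799 1.739
6 -2 -0.123 -0.096
7 -2 -2.052 -0.053
8 -2 -2.037 -1.518
9 -2 -3.362 -0.921
10 -2 -2.790 -2.153

(exact arithmetic carried between steps; '≈' marks a value shown rounded to 6 d.p. or computed from one; I and e_prev carry over from the previous line; the table rounds u and y to 3 d.p., halves away from zero)
n=0: y=0, sp=5, e=sp−y=5; I=5, D=e−e_prev=5; u=0·5+3/4·5+1/4·5=5; next y=-2/5·0+3/4·5=3.75
n=1: y=3.75, sp=5, e=sp−y=1.25; I=6.25, D=e−e_prev=-3.75; u=0·1.25+3/4·6.25+1/4·(-3.75)=3.75; next y=-2/5·3.75+3/4·3.75=1.3125
n=2: y=1.3125, sp=5, e=sp−y=3.6875; I=9.9375, D=e−e_prev=2.4375; u=0·3.6875+3/4·9.9375+1/4·2.4375=8.0625; next y=-2/5·1.3125+3/4·8.0625=5.521875
n=3: y=5.521875, sp=4, e=sp−y=-1.521875; I=8.415625, D=e−e_prev=-5.209375; u=0·(-1.521875)+3/4·8.415625+1/4·(-5.209375)=5.009375; next y=-2/5·5.521875+3/4·5.009375≈1.548281
n=4: y≈1.548281, sp=-2, e=sp−y≈-3.548281; I≈4.867344, D=e−e_prev≈-2.026406; u=0·(-3.548281)+3/4·4.867344+1/4·(-2.026406)≈3.143906; next y=-2/5·1.548281+3/4·3.143906≈1.738617
n=5: y≈1.738617, sp=-2, e=sp−y≈-3.738617; I≈1.128727, D=e−e_prev≈-0.190336; u=0·(-3.738617)+3/4·1.128727+1/4·(-0.190336)≈0.798961; next y=-2/5·1.738617+3/4·0.798961≈-0.096226
n=6: y≈-0.096226, sp=-2, e=sp−y≈-1.903774; I≈-0.775047, D=e−e_prev≈1.834843; u=0·(-1.903774)+3/4·(-0.775047)+1/4·1.834843≈-0.122575; next y=-2/5·(-0.096226)+3/4·(-0.122575)≈-0.053440
n=7: y≈-0.053440, sp=-2, e=sp−y≈-1.946560; I≈-2.721607, D=e−e_prev≈-0.042786; u=0·(-1.946560)+3/4·(-2.721607)+1/4·(-0.042786)≈-2.051902; next y=-2/5·(-0.053440)+3/4·(-2.051902)≈-1.517550
n=8: y≈-1.517550, sp=-2, e=sp−y≈-0.482450; I≈-3.204057, D=e−e_prev≈1.464109; u=0·(-0.482450)+3/4·(-3.204057)+1/4·1.464109≈-2.037015; next y=-2/5·(-1.517550)+3/4·(-2.037015)≈-0.920741
n=9: y≈-0.920741, sp=-2, e=sp−y≈-1.079259; I≈-4.283315, D=e−e_prev≈-0.596808; u=0·(-1.079259)+3/4·(-4.283315)+1/4·(-0.596808)≈-3.361689; next y=-2/5·(-0.920741)+3/4·(-3.361689)≈-2.152970
n=10: y≈-2.152970, sp=-2, e=sp−y≈0.152970; I≈-4.130345, D=e−e_prev≈1.232228; u=0·0.152970+3/4·(-4.130345)+1/4·1.232228≈-2.789702; next y=-2/5·(-2.152970)+3/4·(-2.789702)≈-1.231089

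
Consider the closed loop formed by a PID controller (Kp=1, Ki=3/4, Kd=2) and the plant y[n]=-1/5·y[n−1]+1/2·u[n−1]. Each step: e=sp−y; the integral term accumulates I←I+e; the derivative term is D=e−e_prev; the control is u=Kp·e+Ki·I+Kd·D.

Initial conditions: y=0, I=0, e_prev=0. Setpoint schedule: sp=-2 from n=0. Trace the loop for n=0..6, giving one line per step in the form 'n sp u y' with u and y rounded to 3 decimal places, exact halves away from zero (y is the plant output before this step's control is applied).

(exact arithmetic carried between steps; '≈' marks a value shown rounded to 6 d.p. or computed from one; I and e_prev carry over from the previous line; the table rounds u and y to 3 d.p., halves away from zero)
n=0: y=0, sp=-2, e=sp−y=-2; I=-2, D=e−e_prev=-2; u=1·(-2)+3/4·(-2)+2·(-2)=-7.5; next y=-1/5·0+1/2·(-7.5)=-3.75
n=1: y=-3.75, sp=-2, e=sp−y=1.75; I=-0.25, D=e−e_prev=3.75; u=1·1.75+3/4·(-0.25)+2·3.75=9.0625; next y=-1/5·(-3.75)+1/2·9.0625=5.28125
n=2: y=5.28125, sp=-2, e=sp−y=-7.28125; I=-7.53125, D=e−e_prev=-9.03125; u=1·(-7.28125)+3/4·(-7.53125)+2·(-9.03125)≈-30.992188; next y=-1/5·5.28125+1/2·(-30.992188)≈-16.552344
n=3: y≈-16.552344, sp=-2, e=sp−y≈14.552344; I≈7.021094, D=e−e_prev≈21.833594; u=1·14.552344+3/4·7.021094+2·21.833594≈63.485352; next y=-1/5·(-16.552344)+1/2·63.485352≈35.053145
n=4: y≈35.053145, sp=-2, e=sp−y≈-37.053145; I≈-30.032051, D=e−e_prev≈-51.605488; u=1·(-37.053145)+3/4·(-30.032051)+2·(-51.605488)≈-162.788159; next y=-1/5·35.053145+1/2·(-162.788159)≈-88.404708
n=5: y≈-88.404708, sp=-2, e=sp−y≈86.404708; I≈56.372658, D=e−e_prev≈123.457853; u=1·86.404708+3/4·56.372658+2·123.457853≈375.599908; next y=-1/5·(-88.404708)+1/2·375.599908≈205.480896
n=6: y≈205.480896, sp=-2, e=sp−y≈-207.480896; I≈-151.108238, D=e−e_prev≈-293.885604; u=1·(-207.480896)+3/4·(-151.108238)+2·(-293.885604)≈-908.583282; next y=-1/5·205.480896+1/2·(-908.583282)≈-495.387820

0 -2 -7.500 0.000
1 -2 9.063 -3.750
2 -2 -30.992 5.281
3 -2 63.485 -16.552
4 -2 -162.788 35.053
5 -2 375.600 -88.405
6 -2 -908.583 205.481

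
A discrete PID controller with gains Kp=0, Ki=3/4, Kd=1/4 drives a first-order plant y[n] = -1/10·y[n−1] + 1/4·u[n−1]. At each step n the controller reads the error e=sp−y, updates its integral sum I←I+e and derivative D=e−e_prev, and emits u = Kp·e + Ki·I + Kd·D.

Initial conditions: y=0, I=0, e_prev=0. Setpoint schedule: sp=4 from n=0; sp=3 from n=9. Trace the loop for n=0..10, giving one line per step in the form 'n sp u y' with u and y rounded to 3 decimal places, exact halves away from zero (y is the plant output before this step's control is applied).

(exact arithmetic carried between steps; '≈' marks a value shown rounded to 6 d.p. or computed from one; I and e_prev carry over from the previous line; the table rounds u and y to 3 d.p., halves away from zero)
n=0: y=0, sp=4, e=sp−y=4; I=4, D=e−e_prev=4; u=0·4+3/4·4+1/4·4=4; next y=-1/10·0+1/4·4=1
n=1: y=1, sp=4, e=sp−y=3; I=7, D=e−e_prev=-1; u=0·3+3/4·7+1/4·(-1)=5; next y=-1/10·1+1/4·5=1.15
n=2: y=1.15, sp=4, e=sp−y=2.85; I=9.85, D=e−e_prev=-0.15; u=0·2.85+3/4·9.85+1/4·(-0.15)=7.35; next y=-1/10·1.15+1/4·7.35=1.7225
n=3: y=1.7225, sp=4, e=sp−y=2.2775; I=12.1275, D=e−e_prev=-0.5725; u=0·2.2775+3/4·12.1275+1/4·(-0.5725)=8.9525; next y=-1/10·1.7225+1/4·8.9525=2.065875
n=4: y=2.065875, sp=4, e=sp−y=1.934125; I=14.061625, D=e−e_prev=-0.343375; u=0·1.934125+3/4·14.061625+1/4·(-0.343375)=10.460375; next y=-1/10·2.065875+1/4·10.460375≈2.408506
n=5: y≈2.408506, sp=4, e=sp−y≈1.591494; I≈15.653119, D=e−e_prev≈-0.342631; u=0·1.591494+3/4·15.653119+1/4·(-0.342631)≈11.654181; next y=-1/10·2.408506+1/4·11.654181≈2.672695
n=6: y≈2.672695, sp=4, e=sp−y≈1.327305; I≈16.980424, D=e−e_prev≈-0.264188; u=0·1.327305+3/4·16.980424+1/4·(-0.264188)≈12.669271; next y=-1/10·2.672695+1/4·12.669271≈2.900048
n=7: y≈2.900048, sp=4, e=sp−y≈1.099952; I≈18.080376, D=e−e_prev≈-0.227354; u=0·1.099952+3/4·18.080376+1/4·(-0.227354)≈13.503443; next y=-1/10·2.900048+1/4·13.503443≈3.085856
n=8: y≈3.085856, sp=4, e=sp−y≈0.914144; I≈18.994520, D=e−e_prev≈-0.185808; u=0·0.914144+3/4·18.994520+1/4·(-0.185808)≈14.199438; next y=-1/10·3.085856+1/4·14.199438≈3.241274
n=9: y≈3.241274, sp=3, e=sp−y≈-0.241274; I≈18.753246, D=e−e_prev≈-1.155418; u=0·(-0.241274)+3/4·18.753246+1/4·(-1.155418)≈13.776080; next y=-1/10·3.241274+1/4·13.776080≈3.119893
n=10: y≈3.119893, sp=3, e=sp−y≈-0.119893; I≈18.633353, D=e−e_prev≈0.121381; u=0·(-0.119893)+3/4·18.633353+1/4·0.121381≈14.005360; next y=-1/10·3.119893+1/4·14.005360≈3.189351

0 4 4.000 0.000
1 4 5.000 1.000
2 4 7.350 1.150
3 4 8.953 1.723
4 4 10.460 2.066
5 4 11.654 2.409
6 4 12.669 2.673
7 4 13.503 2.900
8 4 14.199 3.086
9 3 13.776 3.241
10 3 14.005 3.120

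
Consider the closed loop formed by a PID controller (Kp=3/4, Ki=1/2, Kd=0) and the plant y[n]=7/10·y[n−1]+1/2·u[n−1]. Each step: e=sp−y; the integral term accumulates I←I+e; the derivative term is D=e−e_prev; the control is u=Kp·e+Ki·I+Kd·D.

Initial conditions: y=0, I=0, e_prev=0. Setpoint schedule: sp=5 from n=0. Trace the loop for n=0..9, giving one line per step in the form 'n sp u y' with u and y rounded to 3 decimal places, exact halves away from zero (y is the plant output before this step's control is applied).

0 5 6.250 0.000
1 5 4.844 3.125
2 5 3.926 4.609
3 5 3.396 5.189
4 5 3.125 5.331
5 5 3.005 5.294
6 5 2.965 5.208
7 5 2.961 5.129
8 5 2.969 5.070
9 5 2.980 5.034

(exact arithmetic carried between steps; '≈' marks a value shown rounded to 6 d.p. or computed from one; I and e_prev carry over from the previous line; the table rounds u and y to 3 d.p., halves away from zero)
n=0: y=0, sp=5, e=sp−y=5; I=5, D=e−e_prev=5; u=3/4·5+1/2·5+0·5=6.25; next y=7/10·0+1/2·6.25=3.125
n=1: y=3.125, sp=5, e=sp−y=1.875; I=6.875, D=e−e_prev=-3.125; u=3/4·1.875+1/2·6.875+0·(-3.125)=4.84375; next y=7/10·3.125+1/2·4.84375=4.609375
n=2: y=4.609375, sp=5, e=sp−y=0.390625; I=7.265625, D=e−e_prev=-1.484375; u=3/4·0.390625+1/2·7.265625+0·(-1.484375)≈3.925781; next y=7/10·4.609375+1/2·3.925781≈5.189453
n=3: y≈5.189453, sp=5, e=sp−y≈-0.189453; I≈7.076172, D=e−e_prev≈-0.580078; u=3/4·(-0.189453)+1/2·7.076172+0·(-0.580078)≈3.395996; next y=7/10·5.189453+1/2·3.395996≈5.330615
n=4: y≈5.330615, sp=5, e=sp−y≈-0.330615; I≈6.745557, D=e−e_prev≈-0.141162; u=3/4·(-0.330615)+1/2·6.745557+0·(-0.141162)≈3.124817; next y=7/10·5.330615+1/2·3.124817≈5.293839
n=5: y≈5.293839, sp=5, e=sp−y≈-0.293839; I≈6.451718, D=e−e_prev≈0.036776; u=3/4·(-0.293839)+1/2·6.451718+0·0.036776≈3.005479; next y=7/10·5.293839+1/2·3.005479≈5.208427
n=6: y≈5.208427, sp=5, e=sp−y≈-0.208427; I≈6.243290, D=e−e_prev≈0.085412; u=3/4·(-0.208427)+1/2·6.243290+0·0.085412≈2.965325; next y=7/10·5.208427+1/2·2.965325≈5.128561
n=7: y≈5.128561, sp=5, e=sp−y≈-0.128561; I≈6.114729, D=e−e_prev≈0.079866; u=3/4·(-0.128561)+1/2·6.114729+0·0.079866≈2.960943; next y=7/10·5.128561+1/2·2.960943≈5.070465
n=8: y≈5.070465, sp=5, e=sp−y≈-0.070465; I≈6.044264, D=e−e_prev≈0.058097; u=3/4·(-0.070465)+1/2·6.044264+0·0.058097≈2.969284; next y=7/10·5.070465+1/2·2.969284≈5.033967
n=9: y≈5.033967, sp=5, e=sp−y≈-0.033967; I≈6.010297, D=e−e_prev≈0.036498; u=3/4·(-0.033967)+1/2·6.010297+0·0.036498≈2.979673; next y=7/10·5.033967+1/2·2.979673≈5.013614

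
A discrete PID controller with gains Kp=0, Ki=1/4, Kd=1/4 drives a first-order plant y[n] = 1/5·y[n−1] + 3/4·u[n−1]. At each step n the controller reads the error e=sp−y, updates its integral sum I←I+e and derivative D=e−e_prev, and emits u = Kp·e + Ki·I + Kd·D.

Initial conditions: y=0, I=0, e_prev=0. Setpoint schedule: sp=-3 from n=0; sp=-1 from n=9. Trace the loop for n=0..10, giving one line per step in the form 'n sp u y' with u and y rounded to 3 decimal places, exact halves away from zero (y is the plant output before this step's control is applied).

0 -3 -1.500 0.000
1 -3 -0.938 -1.125
2 -3 -1.786 -0.928
3 -3 -1.956 -1.525
4 -3 -2.351 -1.772
5 -3 -2.547 -2.117
6 -3 -2.746 -2.334
7 -3 -2.870 -2.526
8 -3 -2.971 -2.658
9 -1 -2.038 -2.760
10 -1 -2.463 -2.081

(exact arithmetic carried between steps; '≈' marks a value shown rounded to 6 d.p. or computed from one; I and e_prev carry over from the previous line; the table rounds u and y to 3 d.p., halves away from zero)
n=0: y=0, sp=-3, e=sp−y=-3; I=-3, D=e−e_prev=-3; u=0·(-3)+1/4·(-3)+1/4·(-3)=-1.5; next y=1/5·0+3/4·(-1.5)=-1.125
n=1: y=-1.125, sp=-3, e=sp−y=-1.875; I=-4.875, D=e−e_prev=1.125; u=0·(-1.875)+1/4·(-4.875)+1/4·1.125=-0.9375; next y=1/5·(-1.125)+3/4·(-0.9375)=-0.928125
n=2: y=-0.928125, sp=-3, e=sp−y=-2.071875; I=-6.946875, D=e−e_prev=-0.196875; u=0·(-2.071875)+1/4·(-6.946875)+1/4·(-0.196875)≈-1.785938; next y=1/5·(-0.928125)+3/4·(-1.785938)≈-1.525078
n=3: y≈-1.525078, sp=-3, e=sp−y≈-1.474922; I≈-8.421797, D=e−e_prev≈0.596953; u=0·(-1.474922)+1/4·(-8.421797)+1/4·0.596953≈-1.956211; next y=1/5·(-1.525078)+3/4·(-1.956211)≈-1.772174
n=4: y≈-1.772174, sp=-3, e=sp−y≈-1.227826; I≈-9.649623, D=e−e_prev≈0.247096; u=0·(-1.227826)+1/4·(-9.649623)+1/4·0.247096≈-2.350632; next y=1/5·(-1.772174)+3/4·(-2.350632)≈-2.117409
n=5: y≈-2.117409, sp=-3, e=sp−y≈-0.882591; I≈-10.532214, D=e−e_prev≈0.345235; u=0·(-0.882591)+1/4·(-10.532214)+1/4·0.345235≈-2.546745; next y=1/5·(-2.117409)+3/4·(-2.546745)≈-2.333540
n=6: y≈-2.333540, sp=-3, e=sp−y≈-0.666460; I≈-11.198674, D=e−e_prev≈0.216132; u=0·(-0.666460)+1/4·(-11.198674)+1/4·0.216132≈-2.745636; next y=1/5·(-2.333540)+3/4·(-2.745636)≈-2.525935
n=7: y≈-2.525935, sp=-3, e=sp−y≈-0.474065; I≈-11.672739, D=e−e_prev≈0.192394; u=0·(-0.474065)+1/4·(-11.672739)+1/4·0.192394≈-2.870086; next y=1/5·(-2.525935)+3/4·(-2.870086)≈-2.657752
n=8: y≈-2.657752, sp=-3, e=sp−y≈-0.342248; I≈-12.014988, D=e−e_prev≈0.131817; u=0·(-0.342248)+1/4·(-12.014988)+1/4·0.131817≈-2.970793; next y=1/5·(-2.657752)+3/4·(-2.970793)≈-2.759645
n=9: y≈-2.759645, sp=-1, e=sp−y≈1.759645; I≈-10.255343, D=e−e_prev≈2.101893; u=0·1.759645+1/4·(-10.255343)+1/4·2.101893≈-2.038362; next y=1/5·(-2.759645)+3/4·(-2.038362)≈-2.080701
n=10: y≈-2.080701, sp=-1, e=sp−y≈1.080701; I≈-9.174642, D=e−e_prev≈-0.678944; u=0·1.080701+1/4·(-9.174642)+1/4·(-0.678944)≈-2.463397; next y=1/5·(-2.080701)+3/4·(-2.463397)≈-2.263688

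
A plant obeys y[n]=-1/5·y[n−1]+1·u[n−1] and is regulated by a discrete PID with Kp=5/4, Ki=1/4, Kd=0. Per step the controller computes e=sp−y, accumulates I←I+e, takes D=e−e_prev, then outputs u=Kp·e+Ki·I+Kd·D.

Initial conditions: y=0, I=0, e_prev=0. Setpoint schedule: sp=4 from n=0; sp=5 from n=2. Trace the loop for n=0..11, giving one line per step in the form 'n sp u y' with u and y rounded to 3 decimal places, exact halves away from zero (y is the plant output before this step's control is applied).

(exact arithmetic carried between steps; '≈' marks a value shown rounded to 6 d.p. or computed from one; I and e_prev carry over from the previous line; the table rounds u and y to 3 d.p., halves away from zero)
n=0: y=0, sp=4, e=sp−y=4; I=4, D=e−e_prev=4; u=5/4·4+1/4·4+0·4=6; next y=-1/5·0+1·6=6
n=1: y=6, sp=4, e=sp−y=-2; I=2, D=e−e_prev=-6; u=5/4·(-2)+1/4·2+0·(-6)=-2; next y=-1/5·6+1·(-2)=-3.2
n=2: y=-3.2, sp=5, e=sp−y=8.2; I=10.2, D=e−e_prev=10.2; u=5/4·8.2+1/4·10.2+0·10.2=12.8; next y=-1/5·(-3.2)+1·12.8=13.44
n=3: y=13.44, sp=5, e=sp−y=-8.44; I=1.76, D=e−e_prev=-16.64; u=5/4·(-8.44)+1/4·1.76+0·(-16.64)=-10.11; next y=-1/5·13.44+1·(-10.11)=-12.798
n=4: y=-12.798, sp=5, e=sp−y=17.798; I=19.558, D=e−e_prev=26.238; u=5/4·17.798+1/4·19.558+0·26.238=27.137; next y=-1/5·(-12.798)+1·27.137=29.6966
n=5: y=29.6966, sp=5, e=sp−y=-24.6966; I=-5.1386, D=e−e_prev=-42.4946; u=5/4·(-24.6966)+1/4·(-5.1386)+0·(-42.4946)=-32.1554; next y=-1/5·29.6966+1·(-32.1554)=-38.09472
n=6: y=-38.09472, sp=5, e=sp−y=43.09472; I=37.95612, D=e−e_prev=67.79132; u=5/4·43.09472+1/4·37.95612+0·67.79132=63.35743; next y=-1/5·(-38.09472)+1·63.35743=70.976374
n=7: y=70.976374, sp=5, e=sp−y=-65.976374; I=-28.020254, D=e−e_prev=-109.071094; u=5/4·(-65.976374)+1/4·(-28.020254)+0·(-109.071094)=-89.475531; next y=-1/5·70.976374+1·(-89.475531)≈-103.670806
n=8: y≈-103.670806, sp=5, e=sp−y≈108.670806; I≈80.650552, D=e−e_prev≈174.647180; u=5/4·108.670806+1/4·80.650552+0·174.647180≈156.001145; next y=-1/5·(-103.670806)+1·156.001145≈176.735306
n=9: y≈176.735306, sp=5, e=sp−y≈-171.735306; I≈-91.084755, D=e−e_prev≈-280.406112; u=5/4·(-171.735306)+1/4·(-91.084755)+0·(-280.406112)≈-237.440322; next y=-1/5·176.735306+1·(-237.440322)≈-272.787383
n=10: y≈-272.787383, sp=5, e=sp−y≈277.787383; I≈186.702628, D=e−e_prev≈449.522689; u=5/4·277.787383+1/4·186.702628+0·449.522689≈393.909886; next y=-1/5·(-272.787383)+1·393.909886≈448.467362
n=11: y≈448.467362, sp=5, e=sp−y≈-443.467362; I≈-256.764734, D=e−e_prev≈-721.254745; u=5/4·(-443.467362)+1/4·(-256.764734)+0·(-721.254745)≈-618.525386; next y=-1/5·448.467362+1·(-618.525386)≈-708.218859

0 4 6.000 0.000
1 4 -2.000 6.000
2 5 12.800 -3.200
3 5 -10.110 13.440
4 5 27.137 -12.798
5 5 -32.155 29.697
6 5 63.357 -38.095
7 5 -89.476 70.976
8 5 156.001 -103.671
9 5 -237.440 176.735
10 5 393.910 -272.787
11 5 -618.525 448.467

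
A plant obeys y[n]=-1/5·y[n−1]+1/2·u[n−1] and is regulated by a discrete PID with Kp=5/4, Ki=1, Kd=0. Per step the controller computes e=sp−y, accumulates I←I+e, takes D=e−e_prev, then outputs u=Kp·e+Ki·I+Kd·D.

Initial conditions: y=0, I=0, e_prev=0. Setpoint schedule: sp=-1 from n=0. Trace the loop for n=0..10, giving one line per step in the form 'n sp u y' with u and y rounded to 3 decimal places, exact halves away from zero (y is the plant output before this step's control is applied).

0 -1 -2.250 0.000
1 -1 -0.719 -1.125
2 -1 -2.823 -0.134
3 -1 -0.876 -1.384
4 -1 -3.244 -0.161
5 -1 -0.868 -1.590
6 -1 -3.594 -0.116
7 -1 -0.748 -1.774
8 -1 -3.922 -0.019
9 -1 -0.542 -1.957
10 -1 -4.260 0.120

(exact arithmetic carried between steps; '≈' marks a value shown rounded to 6 d.p. or computed from one; I and e_prev carry over from the previous line; the table rounds u and y to 3 d.p., halves away from zero)
n=0: y=0, sp=-1, e=sp−y=-1; I=-1, D=e−e_prev=-1; u=5/4·(-1)+1·(-1)+0·(-1)=-2.25; next y=-1/5·0+1/2·(-2.25)=-1.125
n=1: y=-1.125, sp=-1, e=sp−y=0.125; I=-0.875, D=e−e_prev=1.125; u=5/4·0.125+1·(-0.875)+0·1.125=-0.71875; next y=-1/5·(-1.125)+1/2·(-0.71875)=-0.134375
n=2: y=-0.134375, sp=-1, e=sp−y=-0.865625; I=-1.740625, D=e−e_prev=-0.990625; u=5/4·(-0.865625)+1·(-1.740625)+0·(-0.990625)≈-2.822656; next y=-1/5·(-0.134375)+1/2·(-2.822656)≈-1.384453
n=3: y≈-1.384453, sp=-1, e=sp−y≈0.384453; I≈-1.356172, D=e−e_prev≈1.250078; u=5/4·0.384453+1·(-1.356172)+0·1.250078≈-0.875605; next y=-1/5·(-1.384453)+1/2·(-0.875605)≈-0.160912
n=4: y≈-0.160912, sp=-1, e=sp−y≈-0.839088; I≈-2.195260, D=e−e_prev≈-1.223541; u=5/4·(-0.839088)+1·(-2.195260)+0·(-1.223541)≈-3.244120; next y=-1/5·(-0.160912)+1/2·(-3.244120)≈-1.589877
n=5: y≈-1.589877, sp=-1, e=sp−y≈0.589877; I≈-1.605382, D=e−e_prev≈1.428965; u=5/4·0.589877+1·(-1.605382)+0·1.428965≈-0.868036; next y=-1/5·(-1.589877)+1/2·(-0.868036)≈-0.116042
n=6: y≈-0.116042, sp=-1, e=sp−y≈-0.883958; I≈-2.489340, D=e−e_prev≈-1.473835; u=5/4·(-0.883958)+1·(-2.489340)+0·(-1.473835)≈-3.594287; next y=-1/5·(-0.116042)+1/2·(-3.594287)≈-1.773935
n=7: y≈-1.773935, sp=-1, e=sp−y≈0.773935; I≈-1.715405, D=e−e_prev≈1.657893; u=5/4·0.773935+1·(-1.715405)+0·1.657893≈-0.747986; next y=-1/5·(-1.773935)+1/2·(-0.747986)≈-0.019206
n=8: y≈-0.019206, sp=-1, e=sp−y≈-0.980794; I≈-2.696199, D=e−e_prev≈-1.754729; u=5/4·(-0.980794)+1·(-2.696199)+0·(-1.754729)≈-3.922191; next y=-1/5·(-0.019206)+1/2·(-3.922191)≈-1.957254
n=9: y≈-1.957254, sp=-1, e=sp−y≈0.957254; I≈-1.738944, D=e−e_prev≈1.938048; u=5/4·0.957254+1·(-1.738944)+0·1.938048≈-0.542376; next y=-1/5·(-1.957254)+1/2·(-0.542376)≈0.120263
n=10: y≈0.120263, sp=-1, e=sp−y≈-1.120263; I≈-2.859207, D=e−e_prev≈-2.077517; u=5/4·(-1.120263)+1·(-2.859207)+0·(-2.077517)≈-4.259536; next y=-1/5·0.120263+1/2·(-4.259536)≈-2.153820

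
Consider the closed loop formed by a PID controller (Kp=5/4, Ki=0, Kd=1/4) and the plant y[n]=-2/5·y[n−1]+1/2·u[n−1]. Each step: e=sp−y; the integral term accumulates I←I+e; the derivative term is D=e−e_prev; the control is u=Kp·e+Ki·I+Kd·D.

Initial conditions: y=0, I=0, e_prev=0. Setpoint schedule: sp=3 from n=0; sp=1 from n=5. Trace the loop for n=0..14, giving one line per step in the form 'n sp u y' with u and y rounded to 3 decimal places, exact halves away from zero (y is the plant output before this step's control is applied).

0 3 4.500 0.000
1 3 0.375 2.250
2 3 5.381 -0.713
3 3 -0.892 2.976
4 3 6.948 -1.636
5 1 -5.852 4.128
6 1 9.148 -4.577
7 1 -9.501 6.405
8 1 13.820 -7.313
9 1 -15.331 9.835
10 1 21.108 -11.599
11 1 -24.441 15.194
12 1 32.495 -18.298
13 1 -38.674 23.567
14 1 50.288 -28.764

(exact arithmetic carried between steps; '≈' marks a value shown rounded to 6 d.p. or computed from one; I and e_prev carry over from the previous line; the table rounds u and y to 3 d.p., halves away from zero)
n=0: y=0, sp=3, e=sp−y=3; I=3, D=e−e_prev=3; u=5/4·3+0·3+1/4·3=4.5; next y=-2/5·0+1/2·4.5=2.25
n=1: y=2.25, sp=3, e=sp−y=0.75; I=3.75, D=e−e_prev=-2.25; u=5/4·0.75+0·3.75+1/4·(-2.25)=0.375; next y=-2/5·2.25+1/2·0.375=-0.7125
n=2: y=-0.7125, sp=3, e=sp−y=3.7125; I=7.4625, D=e−e_prev=2.9625; u=5/4·3.7125+0·7.4625+1/4·2.9625=5.38125; next y=-2/5·(-0.7125)+1/2·5.38125=2.975625
n=3: y=2.975625, sp=3, e=sp−y=0.024375; I=7.486875, D=e−e_prev=-3.688125; u=5/4·0.024375+0·7.486875+1/4·(-3.688125)≈-0.891563; next y=-2/5·2.975625+1/2·(-0.891563)≈-1.636031
n=4: y≈-1.636031, sp=3, e=sp−y≈4.636031; I≈12.122906, D=e−e_prev≈4.611656; u=5/4·4.636031+0·12.122906+1/4·4.611656≈6.947953; next y=-2/5·(-1.636031)+1/2·6.947953≈4.128389
n=5: y≈4.128389, sp=1, e=sp−y≈-3.128389; I≈8.994517, D=e−e_prev≈-7.764420; u=5/4·(-3.128389)+0·8.994517+1/4·(-7.764420)≈-5.851591; next y=-2/5·4.128389+1/2·(-5.851591)≈-4.577151
n=6: y≈-4.577151, sp=1, e=sp−y≈5.577151; I≈14.571669, D=e−e_prev≈8.705540; u=5/4·5.577151+0·14.571669+1/4·8.705540≈9.147824; next y=-2/5·(-4.577151)+1/2·9.147824≈6.404773
n=7: y≈6.404773, sp=1, e=sp−y≈-5.404773; I≈9.166896, D=e−e_prev≈-10.981924; u=5/4·(-5.404773)+0·9.166896+1/4·(-10.981924)≈-9.501447; next y=-2/5·6.404773+1/2·(-9.501447)≈-7.312632
n=8: y≈-7.312632, sp=1, e=sp−y≈8.312632; I≈17.479528, D=e−e_prev≈13.717405; u=5/4·8.312632+0·17.479528+1/4·13.717405≈13.820142; next y=-2/5·(-7.312632)+1/2·13.820142≈9.835124
n=9: y≈9.835124, sp=1, e=sp−y≈-8.835124; I≈8.644404, D=e−e_prev≈-17.147756; u=5/4·(-8.835124)+0·8.644404+1/4·(-17.147756)≈-15.330844; next y=-2/5·9.835124+1/2·(-15.330844)≈-11.599472
n=10: y≈-11.599472, sp=1, e=sp−y≈12.599472; I≈21.243876, D=e−e_prev≈21.434596; u=5/4·12.599472+0·21.243876+1/4·21.434596≈21.107988; next y=-2/5·(-11.599472)+1/2·21.107988≈15.193783
n=11: y≈15.193783, sp=1, e=sp−y≈-14.193783; I≈7.050093, D=e−e_prev≈-26.793254; u=5/4·(-14.193783)+0·7.050093+1/4·(-26.793254)≈-24.440542; next y=-2/5·15.193783+1/2·(-24.440542)≈-18.297784
n=12: y≈-18.297784, sp=1, e=sp−y≈19.297784; I≈26.347877, D=e−e_prev≈33.491567; u=5/4·19.297784+0·26.347877+1/4·33.491567≈32.495122; next y=-2/5·(-18.297784)+1/2·32.495122≈23.566675
n=13: y≈23.566675, sp=1, e=sp−y≈-22.566675; I≈3.781203, D=e−e_prev≈-41.864459; u=5/4·(-22.566675)+0·3.781203+1/4·(-41.864459)≈-38.674458; next y=-2/5·23.566675+1/2·(-38.674458)≈-28.763899
n=14: y≈-28.763899, sp=1, e=sp−y≈29.763899; I≈33.545102, D=e−e_prev≈52.330574; u=5/4·29.763899+0·33.545102+1/4·52.330574≈50.287517; next y=-2/5·(-28.763899)+1/2·50.287517≈36.649318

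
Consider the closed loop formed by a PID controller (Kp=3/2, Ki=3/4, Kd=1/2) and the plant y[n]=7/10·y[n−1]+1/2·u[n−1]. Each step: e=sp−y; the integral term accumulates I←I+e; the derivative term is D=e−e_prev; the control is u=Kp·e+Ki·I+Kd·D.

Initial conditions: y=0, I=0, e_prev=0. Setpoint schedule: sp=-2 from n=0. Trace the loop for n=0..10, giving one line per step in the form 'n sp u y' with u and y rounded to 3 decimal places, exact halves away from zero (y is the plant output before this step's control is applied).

0 -2 -5.500 0.000
1 -2 1.563 -2.750
2 -2 -3.667 -1.144
3 -2 0.593 -2.634
4 -2 -2.665 -1.548
5 -2 -0.073 -2.416
6 -2 -2.088 -1.728
7 -2 -0.503 -2.253
8 -2 -1.743 -1.829
9 -2 -0.771 -2.152
10 -2 -1.534 -1.892

(exact arithmetic carried between steps; '≈' marks a value shown rounded to 6 d.p. or computed from one; I and e_prev carry over from the previous line; the table rounds u and y to 3 d.p., halves away from zero)
n=0: y=0, sp=-2, e=sp−y=-2; I=-2, D=e−e_prev=-2; u=3/2·(-2)+3/4·(-2)+1/2·(-2)=-5.5; next y=7/10·0+1/2·(-5.5)=-2.75
n=1: y=-2.75, sp=-2, e=sp−y=0.75; I=-1.25, D=e−e_prev=2.75; u=3/2·0.75+3/4·(-1.25)+1/2·2.75=1.5625; next y=7/10·(-2.75)+1/2·1.5625=-1.14375
n=2: y=-1.14375, sp=-2, e=sp−y=-0.85625; I=-2.10625, D=e−e_prev=-1.60625; u=3/2·(-0.85625)+3/4·(-2.10625)+1/2·(-1.60625)≈-3.667188; next y=7/10·(-1.14375)+1/2·(-3.667188)≈-2.634219
n=3: y≈-2.634219, sp=-2, e=sp−y≈0.634219; I≈-1.472031, D=e−e_prev≈1.490469; u=3/2·0.634219+3/4·(-1.472031)+1/2·1.490469≈0.592539; next y=7/10·(-2.634219)+1/2·0.592539≈-1.547684
n=4: y≈-1.547684, sp=-2, e=sp−y≈-0.452316; I≈-1.924348, D=e−e_prev≈-1.086535; u=3/2·(-0.452316)+3/4·(-1.924348)+1/2·(-1.086535)≈-2.665003; next y=7/10·(-1.547684)+1/2·(-2.665003)≈-2.415880
n=5: y≈-2.415880, sp=-2, e=sp−y≈0.415880; I≈-1.508468, D=e−e_prev≈0.868196; u=3/2·0.415880+3/4·(-1.508468)+1/2·0.868196≈-0.073433; next y=7/10·(-2.415880)+1/2·(-0.073433)≈-1.727832
n=6: y≈-1.727832, sp=-2, e=sp−y≈-0.272168; I≈-1.780635, D=e−e_prev≈-0.688048; u=3/2·(-0.272168)+3/4·(-1.780635)+1/2·(-0.688048)≈-2.087752; next y=7/10·(-1.727832)+1/2·(-2.087752)≈-2.253359
n=7: y≈-2.253359, sp=-2, e=sp−y≈0.253359; I≈-1.527277, D=e−e_prev≈0.525526; u=3/2·0.253359+3/4·(-1.527277)+1/2·0.525526≈-0.502657; next y=7/10·(-2.253359)+1/2·(-0.502657)≈-1.828679
n=8: y≈-1.828679, sp=-2, e=sp−y≈-0.171321; I≈-1.698598, D=e−e_prev≈-0.424679; u=3/2·(-0.171321)+3/4·(-1.698598)+1/2·(-0.424679)≈-1.743269; next y=7/10·(-1.828679)+1/2·(-1.743269)≈-2.151710
n=9: y≈-2.151710, sp=-2, e=sp−y≈0.151710; I≈-1.546888, D=e−e_prev≈0.323031; u=3/2·0.151710+3/4·(-1.546888)+1/2·0.323031≈-0.771085; next y=7/10·(-2.151710)+1/2·(-0.771085)≈-1.891740
n=10: y≈-1.891740, sp=-2, e=sp−y≈-0.108260; I≈-1.655148, D=e−e_prev≈-0.259970; u=3/2·(-0.108260)+3/4·(-1.655148)+1/2·(-0.259970)≈-1.533736; next y=7/10·(-1.891740)+1/2·(-1.533736)≈-2.091086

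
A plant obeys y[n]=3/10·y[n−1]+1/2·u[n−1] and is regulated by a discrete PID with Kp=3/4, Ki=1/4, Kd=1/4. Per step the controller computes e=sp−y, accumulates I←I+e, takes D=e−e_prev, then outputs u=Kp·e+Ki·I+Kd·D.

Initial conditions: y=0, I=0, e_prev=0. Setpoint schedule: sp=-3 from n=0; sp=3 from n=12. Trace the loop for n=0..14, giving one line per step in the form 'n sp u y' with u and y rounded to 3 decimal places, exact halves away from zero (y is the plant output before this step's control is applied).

(exact arithmetic carried between steps; '≈' marks a value shown rounded to 6 d.p. or computed from one; I and e_prev carry over from the previous line; the table rounds u and y to 3 d.p., halves away from zero)
n=0: y=0, sp=-3, e=sp−y=-3; I=-3, D=e−e_prev=-3; u=3/4·(-3)+1/4·(-3)+1/4·(-3)=-3.75; next y=3/10·0+1/2·(-3.75)=-1.875
n=1: y=-1.875, sp=-3, e=sp−y=-1.125; I=-4.125, D=e−e_prev=1.875; u=3/4·(-1.125)+1/4·(-4.125)+1/4·1.875=-1.40625; next y=3/10·(-1.875)+1/2·(-1.40625)=-1.265625
n=2: y=-1.265625, sp=-3, e=sp−y=-1.734375; I=-5.859375, D=e−e_prev=-0.609375; u=3/4·(-1.734375)+1/4·(-5.859375)+1/4·(-0.609375)≈-2.917969; next y=3/10·(-1.265625)+1/2·(-2.917969)≈-1.838672
n=3: y≈-1.838672, sp=-3, e=sp−y≈-1.161328; I≈-7.020703, D=e−e_prev≈0.573047; u=3/4·(-1.161328)+1/4·(-7.020703)+1/4·0.573047≈-2.482910; next y=3/10·(-1.838672)+1/2·(-2.482910)≈-1.793057
n=4: y≈-1.793057, sp=-3, e=sp−y≈-1.206943; I≈-8.227646, D=e−e_prev≈-0.045615; u=3/4·(-1.206943)+1/4·(-8.227646)+1/4·(-0.045615)≈-2.973523; next y=3/10·(-1.793057)+1/2·(-2.973523)≈-2.024678
n=5: y≈-2.024678, sp=-3, e=sp−y≈-0.975322; I≈-9.202968, D=e−e_prev≈0.231622; u=3/4·(-0.975322)+1/4·(-9.202968)+1/4·0.231622≈-2.974328; next y=3/10·(-2.024678)+1/2·(-2.974328)≈-2.094567
n=6: y≈-2.094567, sp=-3, e=sp−y≈-0.905433; I≈-10.108401, D=e−e_prev≈0.069889; u=3/4·(-0.905433)+1/4·(-10.108401)+1/4·0.069889≈-3.188702; next y=3/10·(-2.094567)+1/2·(-3.188702)≈-2.222721
n=7: y≈-2.222721, sp=-3, e=sp−y≈-0.777279; I≈-10.885679, D=e−e_prev≈0.128154; u=3/4·(-0.777279)+1/4·(-10.885679)+1/4·0.128154≈-3.272340; next y=3/10·(-2.222721)+1/2·(-3.272340)≈-2.302987
n=8: y≈-2.302987, sp=-3, e=sp−y≈-0.697013; I≈-11.582693, D=e−e_prev≈0.080265; u=3/4·(-0.697013)+1/4·(-11.582693)+1/4·0.080265≈-3.398367; next y=3/10·(-2.302987)+1/2·(-3.398367)≈-2.390079
n=9: y≈-2.390079, sp=-3, e=sp−y≈-0.609921; I≈-12.192613, D=e−e_prev≈0.087093; u=3/4·(-0.609921)+1/4·(-12.192613)+1/4·0.087093≈-3.483820; next y=3/10·(-2.390079)+1/2·(-3.483820)≈-2.458934
n=10: y≈-2.458934, sp=-3, e=sp−y≈-0.541066; I≈-12.733679, D=e−e_prev≈0.068855; u=3/4·(-0.541066)+1/4·(-12.733679)+1/4·0.068855≈-3.572006; next y=3/10·(-2.458934)+1/2·(-3.572006)≈-2.523683
n=11: y≈-2.523683, sp=-3, e=sp−y≈-0.476317; I≈-13.209996, D=e−e_prev≈0.064749; u=3/4·(-0.476317)+1/4·(-13.209996)+1/4·0.064749≈-3.643550; next y=3/10·(-2.523683)+1/2·(-3.643550)≈-2.578880
n=12: y≈-2.578880, sp=3, e=sp−y≈5.578880; I≈-7.631116, D=e−e_prev≈6.055197; u=3/4·5.578880+1/4·(-7.631116)+1/4·6.055197≈3.790180; next y=3/10·(-2.578880)+1/2·3.790180≈1.121426
n=13: y≈1.121426, sp=3, e=sp−y≈1.878574; I≈-5.752542, D=e−e_prev≈-3.700306; u=3/4·1.878574+1/4·(-5.752542)+1/4·(-3.700306)≈-0.954282; next y=3/10·1.121426+1/2·(-0.954282)≈-0.140713
n=14: y≈-0.140713, sp=3, e=sp−y≈3.140713; I≈-2.611829, D=e−e_prev≈1.262139; u=3/4·3.140713+1/4·(-2.611829)+1/4·1.262139≈2.018112; next y=3/10·(-0.140713)+1/2·2.018112≈0.966842

0 -3 -3.750 0.000
1 -3 -1.406 -1.875
2 -3 -2.918 -1.266
3 -3 -2.483 -1.839
4 -3 -2.974 -1.793
5 -3 -2.974 -2.025
6 -3 -3.189 -2.095
7 -3 -3.272 -2.223
8 -3 -3.398 -2.303
9 -3 -3.484 -2.390
10 -3 -3.572 -2.459
11 -3 -3.644 -2.524
12 3 3.790 -2.579
13 3 -0.954 1.121
14 3 2.018 -0.141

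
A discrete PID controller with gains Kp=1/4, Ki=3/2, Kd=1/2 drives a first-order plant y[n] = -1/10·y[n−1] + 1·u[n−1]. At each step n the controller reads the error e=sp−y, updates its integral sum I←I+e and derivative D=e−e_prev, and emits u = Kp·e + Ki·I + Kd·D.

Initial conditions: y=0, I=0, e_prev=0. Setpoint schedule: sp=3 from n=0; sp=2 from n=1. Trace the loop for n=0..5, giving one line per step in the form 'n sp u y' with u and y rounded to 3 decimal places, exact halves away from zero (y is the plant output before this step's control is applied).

0 3 6.750 0.000
1 2 -7.688 6.750
2 2 23.066 -8.363
3 2 -41.542 23.902
4 2 94.364 -43.932
5 2 -191.705 98.757

(exact arithmetic carried between steps; '≈' marks a value shown rounded to 6 d.p. or computed from one; I and e_prev carry over from the previous line; the table rounds u and y to 3 d.p., halves away from zero)
n=0: y=0, sp=3, e=sp−y=3; I=3, D=e−e_prev=3; u=1/4·3+3/2·3+1/2·3=6.75; next y=-1/10·0+1·6.75=6.75
n=1: y=6.75, sp=2, e=sp−y=-4.75; I=-1.75, D=e−e_prev=-7.75; u=1/4·(-4.75)+3/2·(-1.75)+1/2·(-7.75)=-7.6875; next y=-1/10·6.75+1·(-7.6875)=-8.3625
n=2: y=-8.3625, sp=2, e=sp−y=10.3625; I=8.6125, D=e−e_prev=15.1125; u=1/4·10.3625+3/2·8.6125+1/2·15.1125=23.065625; next y=-1/10·(-8.3625)+1·23.065625=23.901875
n=3: y=23.901875, sp=2, e=sp−y=-21.901875; I=-13.289375, D=e−e_prev=-32.264375; u=1/4·(-21.901875)+3/2·(-13.289375)+1/2·(-32.264375)≈-41.541719; next y=-1/10·23.901875+1·(-41.541719)≈-43.931906
n=4: y≈-43.931906, sp=2, e=sp−y≈45.931906; I≈32.642531, D=e−e_prev≈67.833781; u=1/4·45.931906+3/2·32.642531+1/2·67.833781≈94.363664; next y=-1/10·(-43.931906)+1·94.363664≈98.756855
n=5: y≈98.756855, sp=2, e=sp−y≈-96.756855; I≈-64.114323, D=e−e_prev≈-142.688761; u=1/4·(-96.756855)+3/2·(-64.114323)+1/2·(-142.688761)≈-191.705079; next y=-1/10·98.756855+1·(-191.705079)≈-201.580765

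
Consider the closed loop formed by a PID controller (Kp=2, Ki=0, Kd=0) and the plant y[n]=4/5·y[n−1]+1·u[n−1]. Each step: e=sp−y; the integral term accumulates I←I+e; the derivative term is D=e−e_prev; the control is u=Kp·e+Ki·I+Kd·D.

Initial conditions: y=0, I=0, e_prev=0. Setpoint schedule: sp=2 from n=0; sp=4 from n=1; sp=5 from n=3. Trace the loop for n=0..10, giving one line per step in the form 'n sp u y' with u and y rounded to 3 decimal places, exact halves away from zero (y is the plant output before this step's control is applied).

(exact arithmetic carried between steps; '≈' marks a value shown rounded to 6 d.p. or computed from one; I and e_prev carry over from the previous line; the table rounds u and y to 3 d.p., halves away from zero)
n=0: y=0, sp=2, e=sp−y=2; I=2, D=e−e_prev=2; u=2·2+0·2+0·2=4; next y=4/5·0+1·4=4
n=1: y=4, sp=4, e=sp−y=0; I=2, D=e−e_prev=-2; u=2·0+0·2+0·(-2)=0; next y=4/5·4+1·0=3.2
n=2: y=3.2, sp=4, e=sp−y=0.8; I=2.8, D=e−e_prev=0.8; u=2·0.8+0·2.8+0·0.8=1.6; next y=4/5·3.2+1·1.6=4.16
n=3: y=4.16, sp=5, e=sp−y=0.84; I=3.64, D=e−e_prev=0.04; u=2·0.84+0·3.64+0·0.04=1.68; next y=4/5·4.16+1·1.68=5.008
n=4: y=5.008, sp=5, e=sp−y=-0.008; I=3.632, D=e−e_prev=-0.848; u=2·(-0.008)+0·3.632+0·(-0.848)=-0.016; next y=4/5·5.008+1·(-0.016)=3.9904
n=5: y=3.9904, sp=5, e=sp−y=1.0096; I=4.6416, D=e−e_prev=1.0176; u=2·1.0096+0·4.6416+0·1.0176=2.0192; next y=4/5·3.9904+1·2.0192=5.21152
n=6: y=5.21152, sp=5, e=sp−y=-0.21152; I=4.43008, D=e−e_prev=-1.22112; u=2·(-0.21152)+0·4.43008+0·(-1.22112)=-0.42304; next y=4/5·5.21152+1·(-0.42304)=3.746176
n=7: y=3.746176, sp=5, e=sp−y=1.253824; I=5.683904, D=e−e_prev=1.465344; u=2·1.253824+0·5.683904+0·1.465344=2.507648; next y=4/5·3.746176+1·2.507648≈5.504589
n=8: y≈5.504589, sp=5, e=sp−y≈-0.504589; I≈5.179315, D=e−e_prev≈-1.758413; u=2·(-0.504589)+0·5.179315+0·(-1.758413)≈-1.009178; next y=4/5·5.504589+1·(-1.009178)≈3.394493
n=9: y≈3.394493, sp=5, e=sp−y≈1.605507; I≈6.784822, D=e−e_prev≈2.110095; u=2·1.605507+0·6.784822+0·2.110095≈3.211013; next y=4/5·3.394493+1·3.211013≈5.926608
n=10: y≈5.926608, sp=5, e=sp−y≈-0.926608; I≈5.858214, D=e−e_prev≈-2.532114; u=2·(-0.926608)+0·5.858214+0·(-2.532114)≈-1.853216; next y=4/5·5.926608+1·(-1.853216)≈2.888071

0 2 4.000 0.000
1 4 0.000 4.000
2 4 1.600 3.200
3 5 1.680 4.160
4 5 -0.016 5.008
5 5 2.019 3.990
6 5 -0.423 5.212
7 5 2.508 3.746
8 5 -1.009 5.505
9 5 3.211 3.394
10 5 -1.853 5.927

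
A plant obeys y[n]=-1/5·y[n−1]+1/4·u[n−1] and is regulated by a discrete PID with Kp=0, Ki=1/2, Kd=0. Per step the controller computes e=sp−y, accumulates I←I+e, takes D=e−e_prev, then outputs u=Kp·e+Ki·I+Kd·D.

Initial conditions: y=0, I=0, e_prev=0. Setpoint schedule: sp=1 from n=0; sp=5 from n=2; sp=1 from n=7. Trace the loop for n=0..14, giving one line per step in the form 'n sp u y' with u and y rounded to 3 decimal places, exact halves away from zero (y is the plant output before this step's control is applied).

(exact arithmetic carried between steps; '≈' marks a value shown rounded to 6 d.p. or computed from one; I and e_prev carry over from the previous line; the table rounds u and y to 3 d.p., halves away from zero)
n=0: y=0, sp=1, e=sp−y=1; I=1, D=e−e_prev=1; u=0·1+1/2·1+0·1=0.5; next y=-1/5·0+1/4·0.5=0.125
n=1: y=0.125, sp=1, e=sp−y=0.875; I=1.875, D=e−e_prev=-0.125; u=0·0.875+1/2·1.875+0·(-0.125)=0.9375; next y=-1/5·0.125+1/4·0.9375=0.209375
n=2: y=0.209375, sp=5, e=sp−y=4.790625; I=6.665625, D=e−e_prev=3.915625; u=0·4.790625+1/2·6.665625+0·3.915625≈3.332813; next y=-1/5·0.209375+1/4·3.332813≈0.791328
n=3: y≈0.791328, sp=5, e=sp−y≈4.208672; I≈10.874297, D=e−e_prev≈-0.581953; u=0·4.208672+1/2·10.874297+0·(-0.581953)≈5.437148; next y=-1/5·0.791328+1/4·5.437148≈1.201021
n=4: y≈1.201021, sp=5, e=sp−y≈3.798979; I≈14.673275, D=e−e_prev≈-0.409693; u=0·3.798979+1/2·14.673275+0·(-0.409693)≈7.336638; next y=-1/5·1.201021+1/4·7.336638≈1.593955
n=5: y≈1.593955, sp=5, e=sp−y≈3.406045; I≈18.079320, D=e−e_prev≈-0.392934; u=0·3.406045+1/2·18.079320+0·(-0.392934)≈9.039660; next y=-1/5·1.593955+1/4·9.039660≈1.941124
n=6: y≈1.941124, sp=5, e=sp−y≈3.058876; I≈21.138196, D=e−e_prev≈-0.347169; u=0·3.058876+1/2·21.138196+0·(-0.347169)≈10.569098; next y=-1/5·1.941124+1/4·10.569098≈2.254050
n=7: y≈2.254050, sp=1, e=sp−y≈-1.254050; I≈19.884147, D=e−e_prev≈-4.312926; u=0·(-1.254050)+1/2·19.884147+0·(-4.312926)≈9.942073; next y=-1/5·2.254050+1/4·9.942073≈2.034708
n=8: y≈2.034708, sp=1, e=sp−y≈-1.034708; I≈18.849438, D=e−e_prev≈0.219341; u=0·(-1.034708)+1/2·18.849438+0·0.219341≈9.424719; next y=-1/5·2.034708+1/4·9.424719≈1.949238
n=9: y≈1.949238, sp=1, e=sp−y≈-0.949238; I≈17.900200, D=e−e_prev≈0.085470; u=0·(-0.949238)+1/2·17.900200+0·0.085470≈8.950100; next y=-1/5·1.949238+1/4·8.950100≈1.847677
n=10: y≈1.847677, sp=1, e=sp−y≈-0.847677; I≈17.052523, D=e−e_prev≈0.101561; u=0·(-0.847677)+1/2·17.052523+0·0.101561≈8.526261; next y=-1/5·1.847677+1/4·8.526261≈1.762030
n=11: y≈1.762030, sp=1, e=sp−y≈-0.762030; I≈16.290493, D=e−e_prev≈0.085648; u=0·(-0.762030)+1/2·16.290493+0·0.085648≈8.145246; next y=-1/5·1.762030+1/4·8.145246≈1.683906
n=12: y≈1.683906, sp=1, e=sp−y≈-0.683906; I≈15.606587, D=e−e_prev≈0.078124; u=0·(-0.683906)+1/2·15.606587+0·0.078124≈7.803294; next y=-1/5·1.683906+1/4·7.803294≈1.614042
n=13: y≈1.614042, sp=1, e=sp−y≈-0.614042; I≈14.992545, D=e−e_prev≈0.069863; u=0·(-0.614042)+1/2·14.992545+0·0.069863≈7.496272; next y=-1/5·1.614042+1/4·7.496272≈1.551260
n=14: y≈1.551260, sp=1, e=sp−y≈-0.551260; I≈14.441285, D=e−e_prev≈0.062783; u=0·(-0.551260)+1/2·14.441285+0·0.062783≈7.220643; next y=-1/5·1.551260+1/4·7.220643≈1.494909

0 1 0.500 0.000
1 1 0.938 0.125
2 5 3.333 0.209
3 5 5.437 0.791
4 5 7.337 1.201
5 5 9.040 1.594
6 5 10.569 1.941
7 1 9.942 2.254
8 1 9.425 2.035
9 1 8.950 1.949
10 1 8.526 1.848
11 1 8.145 1.762
12 1 7.803 1.684
13 1 7.496 1.614
14 1 7.221 1.551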